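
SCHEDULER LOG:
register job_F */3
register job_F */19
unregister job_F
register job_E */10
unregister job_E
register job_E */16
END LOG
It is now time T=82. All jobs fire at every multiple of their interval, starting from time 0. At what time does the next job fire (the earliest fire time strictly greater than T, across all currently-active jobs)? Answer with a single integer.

Answer: 96

Derivation:
Op 1: register job_F */3 -> active={job_F:*/3}
Op 2: register job_F */19 -> active={job_F:*/19}
Op 3: unregister job_F -> active={}
Op 4: register job_E */10 -> active={job_E:*/10}
Op 5: unregister job_E -> active={}
Op 6: register job_E */16 -> active={job_E:*/16}
  job_E: interval 16, next fire after T=82 is 96
Earliest fire time = 96 (job job_E)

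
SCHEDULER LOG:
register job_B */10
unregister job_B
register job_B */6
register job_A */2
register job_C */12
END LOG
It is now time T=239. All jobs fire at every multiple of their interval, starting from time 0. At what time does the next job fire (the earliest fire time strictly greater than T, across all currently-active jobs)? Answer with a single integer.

Answer: 240

Derivation:
Op 1: register job_B */10 -> active={job_B:*/10}
Op 2: unregister job_B -> active={}
Op 3: register job_B */6 -> active={job_B:*/6}
Op 4: register job_A */2 -> active={job_A:*/2, job_B:*/6}
Op 5: register job_C */12 -> active={job_A:*/2, job_B:*/6, job_C:*/12}
  job_A: interval 2, next fire after T=239 is 240
  job_B: interval 6, next fire after T=239 is 240
  job_C: interval 12, next fire after T=239 is 240
Earliest fire time = 240 (job job_A)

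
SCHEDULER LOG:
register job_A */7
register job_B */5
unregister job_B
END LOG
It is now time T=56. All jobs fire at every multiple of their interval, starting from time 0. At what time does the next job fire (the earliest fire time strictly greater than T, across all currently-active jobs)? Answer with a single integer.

Answer: 63

Derivation:
Op 1: register job_A */7 -> active={job_A:*/7}
Op 2: register job_B */5 -> active={job_A:*/7, job_B:*/5}
Op 3: unregister job_B -> active={job_A:*/7}
  job_A: interval 7, next fire after T=56 is 63
Earliest fire time = 63 (job job_A)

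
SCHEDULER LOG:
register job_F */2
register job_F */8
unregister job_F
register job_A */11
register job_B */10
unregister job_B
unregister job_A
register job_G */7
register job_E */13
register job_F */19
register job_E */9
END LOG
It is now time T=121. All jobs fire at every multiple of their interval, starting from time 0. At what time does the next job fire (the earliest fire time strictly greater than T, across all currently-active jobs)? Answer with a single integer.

Op 1: register job_F */2 -> active={job_F:*/2}
Op 2: register job_F */8 -> active={job_F:*/8}
Op 3: unregister job_F -> active={}
Op 4: register job_A */11 -> active={job_A:*/11}
Op 5: register job_B */10 -> active={job_A:*/11, job_B:*/10}
Op 6: unregister job_B -> active={job_A:*/11}
Op 7: unregister job_A -> active={}
Op 8: register job_G */7 -> active={job_G:*/7}
Op 9: register job_E */13 -> active={job_E:*/13, job_G:*/7}
Op 10: register job_F */19 -> active={job_E:*/13, job_F:*/19, job_G:*/7}
Op 11: register job_E */9 -> active={job_E:*/9, job_F:*/19, job_G:*/7}
  job_E: interval 9, next fire after T=121 is 126
  job_F: interval 19, next fire after T=121 is 133
  job_G: interval 7, next fire after T=121 is 126
Earliest fire time = 126 (job job_E)

Answer: 126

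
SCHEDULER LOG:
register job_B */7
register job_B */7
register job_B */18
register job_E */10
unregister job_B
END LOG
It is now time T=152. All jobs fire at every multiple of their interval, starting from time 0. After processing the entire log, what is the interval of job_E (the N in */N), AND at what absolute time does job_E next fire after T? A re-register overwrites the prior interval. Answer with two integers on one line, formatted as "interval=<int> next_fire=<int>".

Answer: interval=10 next_fire=160

Derivation:
Op 1: register job_B */7 -> active={job_B:*/7}
Op 2: register job_B */7 -> active={job_B:*/7}
Op 3: register job_B */18 -> active={job_B:*/18}
Op 4: register job_E */10 -> active={job_B:*/18, job_E:*/10}
Op 5: unregister job_B -> active={job_E:*/10}
Final interval of job_E = 10
Next fire of job_E after T=152: (152//10+1)*10 = 160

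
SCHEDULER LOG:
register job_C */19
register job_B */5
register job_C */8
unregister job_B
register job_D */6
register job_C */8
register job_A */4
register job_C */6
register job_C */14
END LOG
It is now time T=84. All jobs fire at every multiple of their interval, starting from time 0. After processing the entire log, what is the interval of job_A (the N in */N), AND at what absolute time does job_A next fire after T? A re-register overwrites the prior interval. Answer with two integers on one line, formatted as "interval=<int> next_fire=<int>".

Answer: interval=4 next_fire=88

Derivation:
Op 1: register job_C */19 -> active={job_C:*/19}
Op 2: register job_B */5 -> active={job_B:*/5, job_C:*/19}
Op 3: register job_C */8 -> active={job_B:*/5, job_C:*/8}
Op 4: unregister job_B -> active={job_C:*/8}
Op 5: register job_D */6 -> active={job_C:*/8, job_D:*/6}
Op 6: register job_C */8 -> active={job_C:*/8, job_D:*/6}
Op 7: register job_A */4 -> active={job_A:*/4, job_C:*/8, job_D:*/6}
Op 8: register job_C */6 -> active={job_A:*/4, job_C:*/6, job_D:*/6}
Op 9: register job_C */14 -> active={job_A:*/4, job_C:*/14, job_D:*/6}
Final interval of job_A = 4
Next fire of job_A after T=84: (84//4+1)*4 = 88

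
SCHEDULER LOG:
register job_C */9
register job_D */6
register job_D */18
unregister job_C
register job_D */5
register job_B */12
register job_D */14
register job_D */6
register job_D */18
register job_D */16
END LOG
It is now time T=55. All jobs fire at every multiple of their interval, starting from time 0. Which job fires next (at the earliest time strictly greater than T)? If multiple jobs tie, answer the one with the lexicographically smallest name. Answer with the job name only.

Op 1: register job_C */9 -> active={job_C:*/9}
Op 2: register job_D */6 -> active={job_C:*/9, job_D:*/6}
Op 3: register job_D */18 -> active={job_C:*/9, job_D:*/18}
Op 4: unregister job_C -> active={job_D:*/18}
Op 5: register job_D */5 -> active={job_D:*/5}
Op 6: register job_B */12 -> active={job_B:*/12, job_D:*/5}
Op 7: register job_D */14 -> active={job_B:*/12, job_D:*/14}
Op 8: register job_D */6 -> active={job_B:*/12, job_D:*/6}
Op 9: register job_D */18 -> active={job_B:*/12, job_D:*/18}
Op 10: register job_D */16 -> active={job_B:*/12, job_D:*/16}
  job_B: interval 12, next fire after T=55 is 60
  job_D: interval 16, next fire after T=55 is 64
Earliest = 60, winner (lex tiebreak) = job_B

Answer: job_B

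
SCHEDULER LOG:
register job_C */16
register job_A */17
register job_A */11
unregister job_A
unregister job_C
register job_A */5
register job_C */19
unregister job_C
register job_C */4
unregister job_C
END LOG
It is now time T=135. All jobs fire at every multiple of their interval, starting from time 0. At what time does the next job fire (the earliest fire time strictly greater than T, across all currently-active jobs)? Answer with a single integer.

Op 1: register job_C */16 -> active={job_C:*/16}
Op 2: register job_A */17 -> active={job_A:*/17, job_C:*/16}
Op 3: register job_A */11 -> active={job_A:*/11, job_C:*/16}
Op 4: unregister job_A -> active={job_C:*/16}
Op 5: unregister job_C -> active={}
Op 6: register job_A */5 -> active={job_A:*/5}
Op 7: register job_C */19 -> active={job_A:*/5, job_C:*/19}
Op 8: unregister job_C -> active={job_A:*/5}
Op 9: register job_C */4 -> active={job_A:*/5, job_C:*/4}
Op 10: unregister job_C -> active={job_A:*/5}
  job_A: interval 5, next fire after T=135 is 140
Earliest fire time = 140 (job job_A)

Answer: 140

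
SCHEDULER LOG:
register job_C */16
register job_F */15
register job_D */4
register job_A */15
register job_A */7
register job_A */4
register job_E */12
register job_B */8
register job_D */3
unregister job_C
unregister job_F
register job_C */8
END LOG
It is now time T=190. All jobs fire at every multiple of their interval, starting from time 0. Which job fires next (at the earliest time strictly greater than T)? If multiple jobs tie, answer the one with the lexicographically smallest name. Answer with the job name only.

Op 1: register job_C */16 -> active={job_C:*/16}
Op 2: register job_F */15 -> active={job_C:*/16, job_F:*/15}
Op 3: register job_D */4 -> active={job_C:*/16, job_D:*/4, job_F:*/15}
Op 4: register job_A */15 -> active={job_A:*/15, job_C:*/16, job_D:*/4, job_F:*/15}
Op 5: register job_A */7 -> active={job_A:*/7, job_C:*/16, job_D:*/4, job_F:*/15}
Op 6: register job_A */4 -> active={job_A:*/4, job_C:*/16, job_D:*/4, job_F:*/15}
Op 7: register job_E */12 -> active={job_A:*/4, job_C:*/16, job_D:*/4, job_E:*/12, job_F:*/15}
Op 8: register job_B */8 -> active={job_A:*/4, job_B:*/8, job_C:*/16, job_D:*/4, job_E:*/12, job_F:*/15}
Op 9: register job_D */3 -> active={job_A:*/4, job_B:*/8, job_C:*/16, job_D:*/3, job_E:*/12, job_F:*/15}
Op 10: unregister job_C -> active={job_A:*/4, job_B:*/8, job_D:*/3, job_E:*/12, job_F:*/15}
Op 11: unregister job_F -> active={job_A:*/4, job_B:*/8, job_D:*/3, job_E:*/12}
Op 12: register job_C */8 -> active={job_A:*/4, job_B:*/8, job_C:*/8, job_D:*/3, job_E:*/12}
  job_A: interval 4, next fire after T=190 is 192
  job_B: interval 8, next fire after T=190 is 192
  job_C: interval 8, next fire after T=190 is 192
  job_D: interval 3, next fire after T=190 is 192
  job_E: interval 12, next fire after T=190 is 192
Earliest = 192, winner (lex tiebreak) = job_A

Answer: job_A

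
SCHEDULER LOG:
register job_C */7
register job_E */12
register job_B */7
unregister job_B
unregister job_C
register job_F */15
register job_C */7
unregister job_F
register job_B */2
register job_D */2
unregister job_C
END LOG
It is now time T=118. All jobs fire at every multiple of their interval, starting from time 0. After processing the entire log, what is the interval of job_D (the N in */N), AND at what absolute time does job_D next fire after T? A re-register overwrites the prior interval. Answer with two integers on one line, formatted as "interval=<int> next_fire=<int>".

Op 1: register job_C */7 -> active={job_C:*/7}
Op 2: register job_E */12 -> active={job_C:*/7, job_E:*/12}
Op 3: register job_B */7 -> active={job_B:*/7, job_C:*/7, job_E:*/12}
Op 4: unregister job_B -> active={job_C:*/7, job_E:*/12}
Op 5: unregister job_C -> active={job_E:*/12}
Op 6: register job_F */15 -> active={job_E:*/12, job_F:*/15}
Op 7: register job_C */7 -> active={job_C:*/7, job_E:*/12, job_F:*/15}
Op 8: unregister job_F -> active={job_C:*/7, job_E:*/12}
Op 9: register job_B */2 -> active={job_B:*/2, job_C:*/7, job_E:*/12}
Op 10: register job_D */2 -> active={job_B:*/2, job_C:*/7, job_D:*/2, job_E:*/12}
Op 11: unregister job_C -> active={job_B:*/2, job_D:*/2, job_E:*/12}
Final interval of job_D = 2
Next fire of job_D after T=118: (118//2+1)*2 = 120

Answer: interval=2 next_fire=120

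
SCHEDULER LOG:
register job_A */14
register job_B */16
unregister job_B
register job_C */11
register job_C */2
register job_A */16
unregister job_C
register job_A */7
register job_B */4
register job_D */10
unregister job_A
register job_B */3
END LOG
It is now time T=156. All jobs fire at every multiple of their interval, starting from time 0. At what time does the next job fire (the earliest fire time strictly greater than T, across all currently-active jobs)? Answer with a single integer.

Answer: 159

Derivation:
Op 1: register job_A */14 -> active={job_A:*/14}
Op 2: register job_B */16 -> active={job_A:*/14, job_B:*/16}
Op 3: unregister job_B -> active={job_A:*/14}
Op 4: register job_C */11 -> active={job_A:*/14, job_C:*/11}
Op 5: register job_C */2 -> active={job_A:*/14, job_C:*/2}
Op 6: register job_A */16 -> active={job_A:*/16, job_C:*/2}
Op 7: unregister job_C -> active={job_A:*/16}
Op 8: register job_A */7 -> active={job_A:*/7}
Op 9: register job_B */4 -> active={job_A:*/7, job_B:*/4}
Op 10: register job_D */10 -> active={job_A:*/7, job_B:*/4, job_D:*/10}
Op 11: unregister job_A -> active={job_B:*/4, job_D:*/10}
Op 12: register job_B */3 -> active={job_B:*/3, job_D:*/10}
  job_B: interval 3, next fire after T=156 is 159
  job_D: interval 10, next fire after T=156 is 160
Earliest fire time = 159 (job job_B)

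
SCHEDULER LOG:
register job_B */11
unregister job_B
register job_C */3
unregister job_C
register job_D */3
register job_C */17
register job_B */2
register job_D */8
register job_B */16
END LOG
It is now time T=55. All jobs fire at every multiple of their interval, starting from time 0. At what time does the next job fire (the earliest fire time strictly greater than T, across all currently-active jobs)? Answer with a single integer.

Op 1: register job_B */11 -> active={job_B:*/11}
Op 2: unregister job_B -> active={}
Op 3: register job_C */3 -> active={job_C:*/3}
Op 4: unregister job_C -> active={}
Op 5: register job_D */3 -> active={job_D:*/3}
Op 6: register job_C */17 -> active={job_C:*/17, job_D:*/3}
Op 7: register job_B */2 -> active={job_B:*/2, job_C:*/17, job_D:*/3}
Op 8: register job_D */8 -> active={job_B:*/2, job_C:*/17, job_D:*/8}
Op 9: register job_B */16 -> active={job_B:*/16, job_C:*/17, job_D:*/8}
  job_B: interval 16, next fire after T=55 is 64
  job_C: interval 17, next fire after T=55 is 68
  job_D: interval 8, next fire after T=55 is 56
Earliest fire time = 56 (job job_D)

Answer: 56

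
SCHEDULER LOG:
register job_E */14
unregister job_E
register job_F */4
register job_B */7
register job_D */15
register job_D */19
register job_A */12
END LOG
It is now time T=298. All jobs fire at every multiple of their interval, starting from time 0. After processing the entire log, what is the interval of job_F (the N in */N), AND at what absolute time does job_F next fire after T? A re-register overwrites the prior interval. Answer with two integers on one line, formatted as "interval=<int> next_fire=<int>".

Answer: interval=4 next_fire=300

Derivation:
Op 1: register job_E */14 -> active={job_E:*/14}
Op 2: unregister job_E -> active={}
Op 3: register job_F */4 -> active={job_F:*/4}
Op 4: register job_B */7 -> active={job_B:*/7, job_F:*/4}
Op 5: register job_D */15 -> active={job_B:*/7, job_D:*/15, job_F:*/4}
Op 6: register job_D */19 -> active={job_B:*/7, job_D:*/19, job_F:*/4}
Op 7: register job_A */12 -> active={job_A:*/12, job_B:*/7, job_D:*/19, job_F:*/4}
Final interval of job_F = 4
Next fire of job_F after T=298: (298//4+1)*4 = 300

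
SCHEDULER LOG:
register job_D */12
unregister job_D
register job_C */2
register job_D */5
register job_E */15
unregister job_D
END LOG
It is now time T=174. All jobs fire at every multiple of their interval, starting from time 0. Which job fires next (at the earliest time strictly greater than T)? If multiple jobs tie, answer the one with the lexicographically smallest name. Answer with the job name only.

Answer: job_C

Derivation:
Op 1: register job_D */12 -> active={job_D:*/12}
Op 2: unregister job_D -> active={}
Op 3: register job_C */2 -> active={job_C:*/2}
Op 4: register job_D */5 -> active={job_C:*/2, job_D:*/5}
Op 5: register job_E */15 -> active={job_C:*/2, job_D:*/5, job_E:*/15}
Op 6: unregister job_D -> active={job_C:*/2, job_E:*/15}
  job_C: interval 2, next fire after T=174 is 176
  job_E: interval 15, next fire after T=174 is 180
Earliest = 176, winner (lex tiebreak) = job_C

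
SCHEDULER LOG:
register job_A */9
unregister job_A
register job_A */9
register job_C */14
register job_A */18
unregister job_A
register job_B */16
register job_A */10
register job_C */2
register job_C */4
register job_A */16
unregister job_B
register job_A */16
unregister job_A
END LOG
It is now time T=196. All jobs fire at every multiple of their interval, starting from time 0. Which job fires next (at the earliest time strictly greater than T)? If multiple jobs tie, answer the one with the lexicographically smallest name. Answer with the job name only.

Answer: job_C

Derivation:
Op 1: register job_A */9 -> active={job_A:*/9}
Op 2: unregister job_A -> active={}
Op 3: register job_A */9 -> active={job_A:*/9}
Op 4: register job_C */14 -> active={job_A:*/9, job_C:*/14}
Op 5: register job_A */18 -> active={job_A:*/18, job_C:*/14}
Op 6: unregister job_A -> active={job_C:*/14}
Op 7: register job_B */16 -> active={job_B:*/16, job_C:*/14}
Op 8: register job_A */10 -> active={job_A:*/10, job_B:*/16, job_C:*/14}
Op 9: register job_C */2 -> active={job_A:*/10, job_B:*/16, job_C:*/2}
Op 10: register job_C */4 -> active={job_A:*/10, job_B:*/16, job_C:*/4}
Op 11: register job_A */16 -> active={job_A:*/16, job_B:*/16, job_C:*/4}
Op 12: unregister job_B -> active={job_A:*/16, job_C:*/4}
Op 13: register job_A */16 -> active={job_A:*/16, job_C:*/4}
Op 14: unregister job_A -> active={job_C:*/4}
  job_C: interval 4, next fire after T=196 is 200
Earliest = 200, winner (lex tiebreak) = job_C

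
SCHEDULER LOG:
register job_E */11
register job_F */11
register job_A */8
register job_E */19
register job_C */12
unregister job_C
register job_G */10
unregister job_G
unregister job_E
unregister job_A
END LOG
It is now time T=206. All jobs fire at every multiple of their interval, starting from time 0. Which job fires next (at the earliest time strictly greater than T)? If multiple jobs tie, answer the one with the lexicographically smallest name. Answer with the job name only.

Op 1: register job_E */11 -> active={job_E:*/11}
Op 2: register job_F */11 -> active={job_E:*/11, job_F:*/11}
Op 3: register job_A */8 -> active={job_A:*/8, job_E:*/11, job_F:*/11}
Op 4: register job_E */19 -> active={job_A:*/8, job_E:*/19, job_F:*/11}
Op 5: register job_C */12 -> active={job_A:*/8, job_C:*/12, job_E:*/19, job_F:*/11}
Op 6: unregister job_C -> active={job_A:*/8, job_E:*/19, job_F:*/11}
Op 7: register job_G */10 -> active={job_A:*/8, job_E:*/19, job_F:*/11, job_G:*/10}
Op 8: unregister job_G -> active={job_A:*/8, job_E:*/19, job_F:*/11}
Op 9: unregister job_E -> active={job_A:*/8, job_F:*/11}
Op 10: unregister job_A -> active={job_F:*/11}
  job_F: interval 11, next fire after T=206 is 209
Earliest = 209, winner (lex tiebreak) = job_F

Answer: job_F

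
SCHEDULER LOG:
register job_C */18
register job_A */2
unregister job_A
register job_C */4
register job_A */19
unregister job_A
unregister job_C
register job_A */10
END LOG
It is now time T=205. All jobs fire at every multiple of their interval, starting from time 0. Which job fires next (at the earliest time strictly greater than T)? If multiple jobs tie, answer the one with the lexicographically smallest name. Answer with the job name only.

Answer: job_A

Derivation:
Op 1: register job_C */18 -> active={job_C:*/18}
Op 2: register job_A */2 -> active={job_A:*/2, job_C:*/18}
Op 3: unregister job_A -> active={job_C:*/18}
Op 4: register job_C */4 -> active={job_C:*/4}
Op 5: register job_A */19 -> active={job_A:*/19, job_C:*/4}
Op 6: unregister job_A -> active={job_C:*/4}
Op 7: unregister job_C -> active={}
Op 8: register job_A */10 -> active={job_A:*/10}
  job_A: interval 10, next fire after T=205 is 210
Earliest = 210, winner (lex tiebreak) = job_A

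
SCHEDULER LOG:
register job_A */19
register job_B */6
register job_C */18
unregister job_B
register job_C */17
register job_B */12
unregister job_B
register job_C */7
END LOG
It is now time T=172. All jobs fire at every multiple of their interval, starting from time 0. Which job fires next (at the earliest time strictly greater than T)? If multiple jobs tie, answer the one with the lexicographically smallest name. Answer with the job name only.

Op 1: register job_A */19 -> active={job_A:*/19}
Op 2: register job_B */6 -> active={job_A:*/19, job_B:*/6}
Op 3: register job_C */18 -> active={job_A:*/19, job_B:*/6, job_C:*/18}
Op 4: unregister job_B -> active={job_A:*/19, job_C:*/18}
Op 5: register job_C */17 -> active={job_A:*/19, job_C:*/17}
Op 6: register job_B */12 -> active={job_A:*/19, job_B:*/12, job_C:*/17}
Op 7: unregister job_B -> active={job_A:*/19, job_C:*/17}
Op 8: register job_C */7 -> active={job_A:*/19, job_C:*/7}
  job_A: interval 19, next fire after T=172 is 190
  job_C: interval 7, next fire after T=172 is 175
Earliest = 175, winner (lex tiebreak) = job_C

Answer: job_C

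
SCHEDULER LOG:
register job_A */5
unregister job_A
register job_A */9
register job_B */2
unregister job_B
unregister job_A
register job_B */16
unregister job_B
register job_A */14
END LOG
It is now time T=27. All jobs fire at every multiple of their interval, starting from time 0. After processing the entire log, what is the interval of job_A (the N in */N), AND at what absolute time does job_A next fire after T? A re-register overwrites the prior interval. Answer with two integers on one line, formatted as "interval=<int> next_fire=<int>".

Answer: interval=14 next_fire=28

Derivation:
Op 1: register job_A */5 -> active={job_A:*/5}
Op 2: unregister job_A -> active={}
Op 3: register job_A */9 -> active={job_A:*/9}
Op 4: register job_B */2 -> active={job_A:*/9, job_B:*/2}
Op 5: unregister job_B -> active={job_A:*/9}
Op 6: unregister job_A -> active={}
Op 7: register job_B */16 -> active={job_B:*/16}
Op 8: unregister job_B -> active={}
Op 9: register job_A */14 -> active={job_A:*/14}
Final interval of job_A = 14
Next fire of job_A after T=27: (27//14+1)*14 = 28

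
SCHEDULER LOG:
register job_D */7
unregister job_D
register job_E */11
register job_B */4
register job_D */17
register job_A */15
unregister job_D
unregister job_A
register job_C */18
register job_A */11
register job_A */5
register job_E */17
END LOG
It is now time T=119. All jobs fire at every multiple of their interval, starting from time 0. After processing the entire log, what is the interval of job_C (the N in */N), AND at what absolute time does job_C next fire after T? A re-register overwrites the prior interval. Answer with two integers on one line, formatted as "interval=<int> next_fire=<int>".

Op 1: register job_D */7 -> active={job_D:*/7}
Op 2: unregister job_D -> active={}
Op 3: register job_E */11 -> active={job_E:*/11}
Op 4: register job_B */4 -> active={job_B:*/4, job_E:*/11}
Op 5: register job_D */17 -> active={job_B:*/4, job_D:*/17, job_E:*/11}
Op 6: register job_A */15 -> active={job_A:*/15, job_B:*/4, job_D:*/17, job_E:*/11}
Op 7: unregister job_D -> active={job_A:*/15, job_B:*/4, job_E:*/11}
Op 8: unregister job_A -> active={job_B:*/4, job_E:*/11}
Op 9: register job_C */18 -> active={job_B:*/4, job_C:*/18, job_E:*/11}
Op 10: register job_A */11 -> active={job_A:*/11, job_B:*/4, job_C:*/18, job_E:*/11}
Op 11: register job_A */5 -> active={job_A:*/5, job_B:*/4, job_C:*/18, job_E:*/11}
Op 12: register job_E */17 -> active={job_A:*/5, job_B:*/4, job_C:*/18, job_E:*/17}
Final interval of job_C = 18
Next fire of job_C after T=119: (119//18+1)*18 = 126

Answer: interval=18 next_fire=126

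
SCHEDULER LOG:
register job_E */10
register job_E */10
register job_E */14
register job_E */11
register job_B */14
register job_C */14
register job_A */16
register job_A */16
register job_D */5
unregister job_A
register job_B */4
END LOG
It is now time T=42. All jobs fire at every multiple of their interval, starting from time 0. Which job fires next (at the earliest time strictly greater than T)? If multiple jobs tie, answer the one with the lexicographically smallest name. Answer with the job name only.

Op 1: register job_E */10 -> active={job_E:*/10}
Op 2: register job_E */10 -> active={job_E:*/10}
Op 3: register job_E */14 -> active={job_E:*/14}
Op 4: register job_E */11 -> active={job_E:*/11}
Op 5: register job_B */14 -> active={job_B:*/14, job_E:*/11}
Op 6: register job_C */14 -> active={job_B:*/14, job_C:*/14, job_E:*/11}
Op 7: register job_A */16 -> active={job_A:*/16, job_B:*/14, job_C:*/14, job_E:*/11}
Op 8: register job_A */16 -> active={job_A:*/16, job_B:*/14, job_C:*/14, job_E:*/11}
Op 9: register job_D */5 -> active={job_A:*/16, job_B:*/14, job_C:*/14, job_D:*/5, job_E:*/11}
Op 10: unregister job_A -> active={job_B:*/14, job_C:*/14, job_D:*/5, job_E:*/11}
Op 11: register job_B */4 -> active={job_B:*/4, job_C:*/14, job_D:*/5, job_E:*/11}
  job_B: interval 4, next fire after T=42 is 44
  job_C: interval 14, next fire after T=42 is 56
  job_D: interval 5, next fire after T=42 is 45
  job_E: interval 11, next fire after T=42 is 44
Earliest = 44, winner (lex tiebreak) = job_B

Answer: job_B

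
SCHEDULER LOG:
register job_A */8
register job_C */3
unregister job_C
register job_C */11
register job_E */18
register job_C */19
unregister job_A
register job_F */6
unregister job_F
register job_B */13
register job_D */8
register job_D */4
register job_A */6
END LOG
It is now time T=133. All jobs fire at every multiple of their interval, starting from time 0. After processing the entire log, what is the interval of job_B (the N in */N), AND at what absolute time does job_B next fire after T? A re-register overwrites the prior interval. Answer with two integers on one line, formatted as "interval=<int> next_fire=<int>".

Answer: interval=13 next_fire=143

Derivation:
Op 1: register job_A */8 -> active={job_A:*/8}
Op 2: register job_C */3 -> active={job_A:*/8, job_C:*/3}
Op 3: unregister job_C -> active={job_A:*/8}
Op 4: register job_C */11 -> active={job_A:*/8, job_C:*/11}
Op 5: register job_E */18 -> active={job_A:*/8, job_C:*/11, job_E:*/18}
Op 6: register job_C */19 -> active={job_A:*/8, job_C:*/19, job_E:*/18}
Op 7: unregister job_A -> active={job_C:*/19, job_E:*/18}
Op 8: register job_F */6 -> active={job_C:*/19, job_E:*/18, job_F:*/6}
Op 9: unregister job_F -> active={job_C:*/19, job_E:*/18}
Op 10: register job_B */13 -> active={job_B:*/13, job_C:*/19, job_E:*/18}
Op 11: register job_D */8 -> active={job_B:*/13, job_C:*/19, job_D:*/8, job_E:*/18}
Op 12: register job_D */4 -> active={job_B:*/13, job_C:*/19, job_D:*/4, job_E:*/18}
Op 13: register job_A */6 -> active={job_A:*/6, job_B:*/13, job_C:*/19, job_D:*/4, job_E:*/18}
Final interval of job_B = 13
Next fire of job_B after T=133: (133//13+1)*13 = 143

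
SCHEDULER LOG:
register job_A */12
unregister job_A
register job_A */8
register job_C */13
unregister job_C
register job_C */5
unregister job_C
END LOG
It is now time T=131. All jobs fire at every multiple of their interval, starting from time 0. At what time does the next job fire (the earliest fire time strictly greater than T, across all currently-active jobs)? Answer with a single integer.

Op 1: register job_A */12 -> active={job_A:*/12}
Op 2: unregister job_A -> active={}
Op 3: register job_A */8 -> active={job_A:*/8}
Op 4: register job_C */13 -> active={job_A:*/8, job_C:*/13}
Op 5: unregister job_C -> active={job_A:*/8}
Op 6: register job_C */5 -> active={job_A:*/8, job_C:*/5}
Op 7: unregister job_C -> active={job_A:*/8}
  job_A: interval 8, next fire after T=131 is 136
Earliest fire time = 136 (job job_A)

Answer: 136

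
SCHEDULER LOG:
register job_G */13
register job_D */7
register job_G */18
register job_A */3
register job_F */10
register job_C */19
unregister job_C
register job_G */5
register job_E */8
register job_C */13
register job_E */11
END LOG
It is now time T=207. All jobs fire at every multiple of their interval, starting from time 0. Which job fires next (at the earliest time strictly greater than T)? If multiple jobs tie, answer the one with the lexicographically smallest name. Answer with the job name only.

Answer: job_C

Derivation:
Op 1: register job_G */13 -> active={job_G:*/13}
Op 2: register job_D */7 -> active={job_D:*/7, job_G:*/13}
Op 3: register job_G */18 -> active={job_D:*/7, job_G:*/18}
Op 4: register job_A */3 -> active={job_A:*/3, job_D:*/7, job_G:*/18}
Op 5: register job_F */10 -> active={job_A:*/3, job_D:*/7, job_F:*/10, job_G:*/18}
Op 6: register job_C */19 -> active={job_A:*/3, job_C:*/19, job_D:*/7, job_F:*/10, job_G:*/18}
Op 7: unregister job_C -> active={job_A:*/3, job_D:*/7, job_F:*/10, job_G:*/18}
Op 8: register job_G */5 -> active={job_A:*/3, job_D:*/7, job_F:*/10, job_G:*/5}
Op 9: register job_E */8 -> active={job_A:*/3, job_D:*/7, job_E:*/8, job_F:*/10, job_G:*/5}
Op 10: register job_C */13 -> active={job_A:*/3, job_C:*/13, job_D:*/7, job_E:*/8, job_F:*/10, job_G:*/5}
Op 11: register job_E */11 -> active={job_A:*/3, job_C:*/13, job_D:*/7, job_E:*/11, job_F:*/10, job_G:*/5}
  job_A: interval 3, next fire after T=207 is 210
  job_C: interval 13, next fire after T=207 is 208
  job_D: interval 7, next fire after T=207 is 210
  job_E: interval 11, next fire after T=207 is 209
  job_F: interval 10, next fire after T=207 is 210
  job_G: interval 5, next fire after T=207 is 210
Earliest = 208, winner (lex tiebreak) = job_C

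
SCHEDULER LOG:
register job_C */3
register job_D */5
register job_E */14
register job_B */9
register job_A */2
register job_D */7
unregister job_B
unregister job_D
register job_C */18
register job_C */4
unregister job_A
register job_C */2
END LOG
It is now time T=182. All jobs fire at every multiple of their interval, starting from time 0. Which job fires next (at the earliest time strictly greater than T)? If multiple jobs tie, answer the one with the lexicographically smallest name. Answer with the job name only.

Op 1: register job_C */3 -> active={job_C:*/3}
Op 2: register job_D */5 -> active={job_C:*/3, job_D:*/5}
Op 3: register job_E */14 -> active={job_C:*/3, job_D:*/5, job_E:*/14}
Op 4: register job_B */9 -> active={job_B:*/9, job_C:*/3, job_D:*/5, job_E:*/14}
Op 5: register job_A */2 -> active={job_A:*/2, job_B:*/9, job_C:*/3, job_D:*/5, job_E:*/14}
Op 6: register job_D */7 -> active={job_A:*/2, job_B:*/9, job_C:*/3, job_D:*/7, job_E:*/14}
Op 7: unregister job_B -> active={job_A:*/2, job_C:*/3, job_D:*/7, job_E:*/14}
Op 8: unregister job_D -> active={job_A:*/2, job_C:*/3, job_E:*/14}
Op 9: register job_C */18 -> active={job_A:*/2, job_C:*/18, job_E:*/14}
Op 10: register job_C */4 -> active={job_A:*/2, job_C:*/4, job_E:*/14}
Op 11: unregister job_A -> active={job_C:*/4, job_E:*/14}
Op 12: register job_C */2 -> active={job_C:*/2, job_E:*/14}
  job_C: interval 2, next fire after T=182 is 184
  job_E: interval 14, next fire after T=182 is 196
Earliest = 184, winner (lex tiebreak) = job_C

Answer: job_C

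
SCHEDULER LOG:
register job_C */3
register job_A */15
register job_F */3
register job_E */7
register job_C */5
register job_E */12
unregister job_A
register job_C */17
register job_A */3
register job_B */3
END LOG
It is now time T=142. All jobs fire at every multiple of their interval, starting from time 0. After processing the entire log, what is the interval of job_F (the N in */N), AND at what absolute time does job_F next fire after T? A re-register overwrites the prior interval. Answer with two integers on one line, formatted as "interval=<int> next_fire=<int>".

Op 1: register job_C */3 -> active={job_C:*/3}
Op 2: register job_A */15 -> active={job_A:*/15, job_C:*/3}
Op 3: register job_F */3 -> active={job_A:*/15, job_C:*/3, job_F:*/3}
Op 4: register job_E */7 -> active={job_A:*/15, job_C:*/3, job_E:*/7, job_F:*/3}
Op 5: register job_C */5 -> active={job_A:*/15, job_C:*/5, job_E:*/7, job_F:*/3}
Op 6: register job_E */12 -> active={job_A:*/15, job_C:*/5, job_E:*/12, job_F:*/3}
Op 7: unregister job_A -> active={job_C:*/5, job_E:*/12, job_F:*/3}
Op 8: register job_C */17 -> active={job_C:*/17, job_E:*/12, job_F:*/3}
Op 9: register job_A */3 -> active={job_A:*/3, job_C:*/17, job_E:*/12, job_F:*/3}
Op 10: register job_B */3 -> active={job_A:*/3, job_B:*/3, job_C:*/17, job_E:*/12, job_F:*/3}
Final interval of job_F = 3
Next fire of job_F after T=142: (142//3+1)*3 = 144

Answer: interval=3 next_fire=144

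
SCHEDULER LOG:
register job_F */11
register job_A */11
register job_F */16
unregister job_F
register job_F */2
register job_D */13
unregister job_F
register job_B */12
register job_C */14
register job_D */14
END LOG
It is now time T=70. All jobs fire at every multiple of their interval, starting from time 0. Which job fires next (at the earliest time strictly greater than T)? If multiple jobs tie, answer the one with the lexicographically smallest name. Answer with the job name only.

Op 1: register job_F */11 -> active={job_F:*/11}
Op 2: register job_A */11 -> active={job_A:*/11, job_F:*/11}
Op 3: register job_F */16 -> active={job_A:*/11, job_F:*/16}
Op 4: unregister job_F -> active={job_A:*/11}
Op 5: register job_F */2 -> active={job_A:*/11, job_F:*/2}
Op 6: register job_D */13 -> active={job_A:*/11, job_D:*/13, job_F:*/2}
Op 7: unregister job_F -> active={job_A:*/11, job_D:*/13}
Op 8: register job_B */12 -> active={job_A:*/11, job_B:*/12, job_D:*/13}
Op 9: register job_C */14 -> active={job_A:*/11, job_B:*/12, job_C:*/14, job_D:*/13}
Op 10: register job_D */14 -> active={job_A:*/11, job_B:*/12, job_C:*/14, job_D:*/14}
  job_A: interval 11, next fire after T=70 is 77
  job_B: interval 12, next fire after T=70 is 72
  job_C: interval 14, next fire after T=70 is 84
  job_D: interval 14, next fire after T=70 is 84
Earliest = 72, winner (lex tiebreak) = job_B

Answer: job_B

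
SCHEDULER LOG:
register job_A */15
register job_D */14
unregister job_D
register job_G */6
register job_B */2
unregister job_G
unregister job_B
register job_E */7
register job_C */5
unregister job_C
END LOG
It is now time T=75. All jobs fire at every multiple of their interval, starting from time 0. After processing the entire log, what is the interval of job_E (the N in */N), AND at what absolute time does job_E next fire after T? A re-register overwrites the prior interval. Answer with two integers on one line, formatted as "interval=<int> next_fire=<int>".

Op 1: register job_A */15 -> active={job_A:*/15}
Op 2: register job_D */14 -> active={job_A:*/15, job_D:*/14}
Op 3: unregister job_D -> active={job_A:*/15}
Op 4: register job_G */6 -> active={job_A:*/15, job_G:*/6}
Op 5: register job_B */2 -> active={job_A:*/15, job_B:*/2, job_G:*/6}
Op 6: unregister job_G -> active={job_A:*/15, job_B:*/2}
Op 7: unregister job_B -> active={job_A:*/15}
Op 8: register job_E */7 -> active={job_A:*/15, job_E:*/7}
Op 9: register job_C */5 -> active={job_A:*/15, job_C:*/5, job_E:*/7}
Op 10: unregister job_C -> active={job_A:*/15, job_E:*/7}
Final interval of job_E = 7
Next fire of job_E after T=75: (75//7+1)*7 = 77

Answer: interval=7 next_fire=77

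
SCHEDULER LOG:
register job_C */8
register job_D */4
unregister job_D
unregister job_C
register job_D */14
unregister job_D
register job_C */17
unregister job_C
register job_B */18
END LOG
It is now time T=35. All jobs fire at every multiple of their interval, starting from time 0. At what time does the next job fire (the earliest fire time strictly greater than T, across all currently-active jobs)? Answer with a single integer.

Op 1: register job_C */8 -> active={job_C:*/8}
Op 2: register job_D */4 -> active={job_C:*/8, job_D:*/4}
Op 3: unregister job_D -> active={job_C:*/8}
Op 4: unregister job_C -> active={}
Op 5: register job_D */14 -> active={job_D:*/14}
Op 6: unregister job_D -> active={}
Op 7: register job_C */17 -> active={job_C:*/17}
Op 8: unregister job_C -> active={}
Op 9: register job_B */18 -> active={job_B:*/18}
  job_B: interval 18, next fire after T=35 is 36
Earliest fire time = 36 (job job_B)

Answer: 36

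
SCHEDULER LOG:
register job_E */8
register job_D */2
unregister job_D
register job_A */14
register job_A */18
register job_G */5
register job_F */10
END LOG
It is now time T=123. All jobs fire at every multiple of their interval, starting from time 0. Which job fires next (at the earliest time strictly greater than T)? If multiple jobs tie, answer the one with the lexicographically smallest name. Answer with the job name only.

Op 1: register job_E */8 -> active={job_E:*/8}
Op 2: register job_D */2 -> active={job_D:*/2, job_E:*/8}
Op 3: unregister job_D -> active={job_E:*/8}
Op 4: register job_A */14 -> active={job_A:*/14, job_E:*/8}
Op 5: register job_A */18 -> active={job_A:*/18, job_E:*/8}
Op 6: register job_G */5 -> active={job_A:*/18, job_E:*/8, job_G:*/5}
Op 7: register job_F */10 -> active={job_A:*/18, job_E:*/8, job_F:*/10, job_G:*/5}
  job_A: interval 18, next fire after T=123 is 126
  job_E: interval 8, next fire after T=123 is 128
  job_F: interval 10, next fire after T=123 is 130
  job_G: interval 5, next fire after T=123 is 125
Earliest = 125, winner (lex tiebreak) = job_G

Answer: job_G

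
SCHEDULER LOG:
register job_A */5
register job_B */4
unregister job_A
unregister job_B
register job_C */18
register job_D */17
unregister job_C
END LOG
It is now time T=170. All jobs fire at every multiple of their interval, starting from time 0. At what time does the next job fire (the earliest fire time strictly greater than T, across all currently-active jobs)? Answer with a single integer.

Op 1: register job_A */5 -> active={job_A:*/5}
Op 2: register job_B */4 -> active={job_A:*/5, job_B:*/4}
Op 3: unregister job_A -> active={job_B:*/4}
Op 4: unregister job_B -> active={}
Op 5: register job_C */18 -> active={job_C:*/18}
Op 6: register job_D */17 -> active={job_C:*/18, job_D:*/17}
Op 7: unregister job_C -> active={job_D:*/17}
  job_D: interval 17, next fire after T=170 is 187
Earliest fire time = 187 (job job_D)

Answer: 187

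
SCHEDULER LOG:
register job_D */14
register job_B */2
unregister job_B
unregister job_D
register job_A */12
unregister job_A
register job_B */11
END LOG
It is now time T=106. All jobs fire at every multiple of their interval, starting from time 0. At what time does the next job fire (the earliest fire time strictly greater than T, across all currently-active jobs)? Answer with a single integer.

Answer: 110

Derivation:
Op 1: register job_D */14 -> active={job_D:*/14}
Op 2: register job_B */2 -> active={job_B:*/2, job_D:*/14}
Op 3: unregister job_B -> active={job_D:*/14}
Op 4: unregister job_D -> active={}
Op 5: register job_A */12 -> active={job_A:*/12}
Op 6: unregister job_A -> active={}
Op 7: register job_B */11 -> active={job_B:*/11}
  job_B: interval 11, next fire after T=106 is 110
Earliest fire time = 110 (job job_B)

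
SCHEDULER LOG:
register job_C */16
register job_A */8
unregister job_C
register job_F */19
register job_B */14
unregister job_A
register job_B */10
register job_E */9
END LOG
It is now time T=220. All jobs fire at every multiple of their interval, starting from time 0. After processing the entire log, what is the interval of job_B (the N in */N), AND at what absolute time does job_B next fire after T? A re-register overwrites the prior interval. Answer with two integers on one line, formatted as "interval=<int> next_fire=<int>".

Answer: interval=10 next_fire=230

Derivation:
Op 1: register job_C */16 -> active={job_C:*/16}
Op 2: register job_A */8 -> active={job_A:*/8, job_C:*/16}
Op 3: unregister job_C -> active={job_A:*/8}
Op 4: register job_F */19 -> active={job_A:*/8, job_F:*/19}
Op 5: register job_B */14 -> active={job_A:*/8, job_B:*/14, job_F:*/19}
Op 6: unregister job_A -> active={job_B:*/14, job_F:*/19}
Op 7: register job_B */10 -> active={job_B:*/10, job_F:*/19}
Op 8: register job_E */9 -> active={job_B:*/10, job_E:*/9, job_F:*/19}
Final interval of job_B = 10
Next fire of job_B after T=220: (220//10+1)*10 = 230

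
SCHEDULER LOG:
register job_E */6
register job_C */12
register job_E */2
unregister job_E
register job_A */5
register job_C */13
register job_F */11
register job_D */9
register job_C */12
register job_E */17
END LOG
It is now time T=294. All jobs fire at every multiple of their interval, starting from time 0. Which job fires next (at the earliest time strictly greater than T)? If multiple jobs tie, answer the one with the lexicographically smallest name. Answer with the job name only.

Op 1: register job_E */6 -> active={job_E:*/6}
Op 2: register job_C */12 -> active={job_C:*/12, job_E:*/6}
Op 3: register job_E */2 -> active={job_C:*/12, job_E:*/2}
Op 4: unregister job_E -> active={job_C:*/12}
Op 5: register job_A */5 -> active={job_A:*/5, job_C:*/12}
Op 6: register job_C */13 -> active={job_A:*/5, job_C:*/13}
Op 7: register job_F */11 -> active={job_A:*/5, job_C:*/13, job_F:*/11}
Op 8: register job_D */9 -> active={job_A:*/5, job_C:*/13, job_D:*/9, job_F:*/11}
Op 9: register job_C */12 -> active={job_A:*/5, job_C:*/12, job_D:*/9, job_F:*/11}
Op 10: register job_E */17 -> active={job_A:*/5, job_C:*/12, job_D:*/9, job_E:*/17, job_F:*/11}
  job_A: interval 5, next fire after T=294 is 295
  job_C: interval 12, next fire after T=294 is 300
  job_D: interval 9, next fire after T=294 is 297
  job_E: interval 17, next fire after T=294 is 306
  job_F: interval 11, next fire after T=294 is 297
Earliest = 295, winner (lex tiebreak) = job_A

Answer: job_A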